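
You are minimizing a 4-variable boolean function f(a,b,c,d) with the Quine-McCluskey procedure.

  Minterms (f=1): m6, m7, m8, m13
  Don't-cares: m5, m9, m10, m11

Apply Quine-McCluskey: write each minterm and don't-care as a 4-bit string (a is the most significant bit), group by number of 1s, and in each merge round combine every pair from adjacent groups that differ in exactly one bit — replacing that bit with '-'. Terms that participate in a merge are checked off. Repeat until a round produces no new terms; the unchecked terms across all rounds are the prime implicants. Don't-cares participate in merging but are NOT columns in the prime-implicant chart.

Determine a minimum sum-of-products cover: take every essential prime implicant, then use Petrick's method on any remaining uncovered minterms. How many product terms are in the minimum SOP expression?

[col 0] 0101*, 0110*, 0111*, 1000*, 1001*, 1010*, 1011*, 1101*
[col 1] -101, 01-1, 011-, 1-01, 10-0*, 10-1*, 100-*, 101-*
[col 2] 10--
Prime implicants: -101, 01-1, 011-, 1-01, 10--
PI chart (minterm → PIs covering it):
  6 | 011-  (sole → essential)
  7 | 01-1,011-
  8 | 10--  (sole → essential)
  13 | -101,1-01
Essential prime implicants: 011-, 10--
Petrick residual → -101
Minimum SOP uses 3 PIs: bc'd + a'bc + ab'

3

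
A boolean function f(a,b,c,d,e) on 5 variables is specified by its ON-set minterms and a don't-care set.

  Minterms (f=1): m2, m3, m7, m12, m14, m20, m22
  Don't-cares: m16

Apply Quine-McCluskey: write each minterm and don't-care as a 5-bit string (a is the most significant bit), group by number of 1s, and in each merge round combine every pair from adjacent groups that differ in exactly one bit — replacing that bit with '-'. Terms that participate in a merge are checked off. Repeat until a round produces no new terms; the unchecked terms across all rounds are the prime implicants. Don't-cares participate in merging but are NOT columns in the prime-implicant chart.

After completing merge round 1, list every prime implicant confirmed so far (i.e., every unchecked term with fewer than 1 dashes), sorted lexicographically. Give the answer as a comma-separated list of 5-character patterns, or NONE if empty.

size-2^0 implicants → 00010(✓)  00011(✓)  00111(✓)  01100(✓)  01110(✓)  10000(✓)  10100(✓)  10110(✓)
size-2^1 implicants → 00-11  0001-  011-0  10-00  101-0
Unchecked terms (primes): 00-11, 0001-, 011-0, 10-00, 101-0

NONE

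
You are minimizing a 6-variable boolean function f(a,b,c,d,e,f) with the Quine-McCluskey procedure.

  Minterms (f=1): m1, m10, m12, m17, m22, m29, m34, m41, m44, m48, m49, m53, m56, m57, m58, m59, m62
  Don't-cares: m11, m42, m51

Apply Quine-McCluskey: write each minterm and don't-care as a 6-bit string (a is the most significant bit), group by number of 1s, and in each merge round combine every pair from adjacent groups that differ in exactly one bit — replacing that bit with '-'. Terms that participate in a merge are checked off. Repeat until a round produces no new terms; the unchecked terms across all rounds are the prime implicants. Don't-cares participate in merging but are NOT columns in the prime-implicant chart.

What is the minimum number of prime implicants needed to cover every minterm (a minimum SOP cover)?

size-2^0 implicants → 000001(✓)  001010(✓)  001011(✓)  001100(✓)  010001(✓)  010110  011101  100010(✓)  101001(✓)  101010(✓)  101100(✓)  110000(✓)  110001(✓)  110011(✓)  110101(✓)  111000(✓)  111001(✓)  111010(✓)  111011(✓)  111110(✓)
size-2^1 implicants → -01010  -01100  -10001  0-0001  00101-  1-1001  1-1010  10-010  11-000(✓)  11-001(✓)  11-011(✓)  110-01  1100-1(✓)  11000-(✓)  111-10  1110-0(✓)  1110-1(✓)  11100-(✓)  11101-(✓)
size-2^2 implicants → 11-0-1  11-00-  1110--
Unchecked terms (primes): -01010, -01100, -10001, 0-0001, 00101-, 010110, 011101, 1-1001, 1-1010, 10-010, 11-0-1, 11-00-, 110-01, 111-10, 1110--
Minterm coverage:
  m1 ⊆ 0-0001 [E]
  m10 ⊆ -01010,00101-
  m12 ⊆ -01100 [E]
  m17 ⊆ -10001,0-0001
  m22 ⊆ 010110 [E]
  m29 ⊆ 011101 [E]
  m34 ⊆ 10-010 [E]
  m41 ⊆ 1-1001 [E]
  m44 ⊆ -01100 [E]
  m48 ⊆ 11-00- [E]
  m49 ⊆ -10001,11-0-1,11-00-,110-01
  m53 ⊆ 110-01 [E]
  m56 ⊆ 11-00-,1110--
  m57 ⊆ 1-1001,11-0-1,11-00-,1110--
  m58 ⊆ 1-1010,111-10,1110--
  m59 ⊆ 11-0-1,1110--
  m62 ⊆ 111-10 [E]
E = {-01100, 0-0001, 010110, 011101, 1-1001, 10-010, 11-00-, 110-01, 111-10}
Petrick residual → -01010, 11-0-1
Cover = b'cd'ef' + b'cde'f' + a'c'd'e'f + a'bc'def' + a'bcde'f + acd'e'f + ab'd'ef' + abd'f + abd'e' + abc'e'f + abcef'  |cover|=11

11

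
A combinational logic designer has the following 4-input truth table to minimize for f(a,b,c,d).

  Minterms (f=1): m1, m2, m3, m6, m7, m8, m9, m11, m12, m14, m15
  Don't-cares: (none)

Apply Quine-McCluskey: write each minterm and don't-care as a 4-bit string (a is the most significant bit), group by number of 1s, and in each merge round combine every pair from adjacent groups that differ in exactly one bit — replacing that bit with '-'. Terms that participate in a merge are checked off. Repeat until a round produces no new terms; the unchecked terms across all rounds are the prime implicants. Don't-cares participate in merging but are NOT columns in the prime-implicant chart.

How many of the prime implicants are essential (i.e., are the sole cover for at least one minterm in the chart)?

Round 0: 0001✓ 0010✓ 0011✓ 0110✓ 0111✓ 1000✓ 1001✓ 1011✓ 1100✓ 1110✓ 1111✓
Round 1: -001✓ -011✓ -110✓ -111✓ 0-10✓ 0-11✓ 00-1✓ 001-✓ 011-✓ 1-00 1-11✓ 10-1✓ 100- 11-0 111-✓
Round 2: --11 -0-1 -11- 0-1-
PIs = {--11, -0-1, -11-, 0-1-, 1-00, 100-, 11-0}
Coverage chart:
  m1: -0-1 ←essential
  m2: 0-1- ←essential
  m3: --11,-0-1,0-1-
  m6: -11-,0-1-
  m7: --11,-11-,0-1-
  m8: 1-00,100-
  m9: -0-1,100-
  m11: --11,-0-1
  m12: 1-00,11-0
  m14: -11-,11-0
  m15: --11,-11-
Essential: -0-1, 0-1-

2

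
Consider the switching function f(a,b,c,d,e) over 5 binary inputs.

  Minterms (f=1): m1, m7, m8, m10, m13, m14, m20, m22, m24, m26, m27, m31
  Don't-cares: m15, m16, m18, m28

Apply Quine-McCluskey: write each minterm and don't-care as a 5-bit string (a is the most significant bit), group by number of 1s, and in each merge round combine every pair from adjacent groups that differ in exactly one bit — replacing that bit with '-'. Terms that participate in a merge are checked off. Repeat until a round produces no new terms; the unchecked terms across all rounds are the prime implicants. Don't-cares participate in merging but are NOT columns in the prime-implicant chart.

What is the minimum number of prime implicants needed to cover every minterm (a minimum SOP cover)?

[col 0] 00001, 00111*, 01000*, 01010*, 01101*, 01110*, 01111*, 10000*, 10010*, 10100*, 10110*, 11000*, 11010*, 11011*, 11100*, 11111*
[col 1] -1000*, -1010*, -1111, 0-111, 01-10, 010-0*, 011-1, 0111-, 1-000*, 1-010*, 1-100*, 10-00*, 10-10*, 100-0*, 101-0*, 11-00*, 11-11, 110-0*, 1101-
[col 2] -10-0, 1--00, 1-0-0, 10--0
Prime implicants: -10-0, -1111, 0-111, 00001, 01-10, 011-1, 0111-, 1--00, 1-0-0, 10--0, 11-11, 1101-
PI chart (minterm → PIs covering it):
  1 | 00001  (sole → essential)
  7 | 0-111  (sole → essential)
  8 | -10-0  (sole → essential)
  10 | -10-0,01-10
  13 | 011-1  (sole → essential)
  14 | 01-10,0111-
  20 | 1--00,10--0
  22 | 10--0  (sole → essential)
  24 | -10-0,1--00,1-0-0
  26 | -10-0,1-0-0,1101-
  27 | 11-11,1101-
  31 | -1111,11-11
Essential prime implicants: -10-0, 0-111, 00001, 011-1, 10--0
Petrick residual → 01-10, 11-11
Minimum SOP uses 7 PIs: bc'e' + a'cde + a'b'c'd'e + a'bde' + a'bce + ab'e' + abde

7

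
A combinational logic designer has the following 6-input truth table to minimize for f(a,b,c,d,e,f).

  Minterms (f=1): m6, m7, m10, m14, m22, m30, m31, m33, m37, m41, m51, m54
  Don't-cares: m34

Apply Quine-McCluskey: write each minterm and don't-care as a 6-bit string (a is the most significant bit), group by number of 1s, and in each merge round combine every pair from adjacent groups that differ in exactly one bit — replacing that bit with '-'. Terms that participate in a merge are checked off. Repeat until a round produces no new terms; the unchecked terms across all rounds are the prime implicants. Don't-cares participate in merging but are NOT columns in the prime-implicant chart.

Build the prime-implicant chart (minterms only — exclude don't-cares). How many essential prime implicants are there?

Round 0: 000110✓ 000111✓ 001010✓ 001110✓ 010110✓ 011110✓ 011111✓ 100001✓ 100010 100101✓ 101001✓ 110011 110110✓
Round 1: -10110 0-0110✓ 0-1110✓ 00-110✓ 00011- 001-10 01-110✓ 01111- 10-001 100-01
Round 2: 0--110
PIs = {-10110, 0--110, 00011-, 001-10, 01111-, 10-001, 100-01, 100010, 110011}
Coverage chart:
  m6: 0--110,00011-
  m7: 00011- ←essential
  m10: 001-10 ←essential
  m14: 0--110,001-10
  m22: -10110,0--110
  m30: 0--110,01111-
  m31: 01111- ←essential
  m33: 10-001,100-01
  m37: 100-01 ←essential
  m41: 10-001 ←essential
  m51: 110011 ←essential
  m54: -10110 ←essential
Essential: -10110, 00011-, 001-10, 01111-, 10-001, 100-01, 110011

7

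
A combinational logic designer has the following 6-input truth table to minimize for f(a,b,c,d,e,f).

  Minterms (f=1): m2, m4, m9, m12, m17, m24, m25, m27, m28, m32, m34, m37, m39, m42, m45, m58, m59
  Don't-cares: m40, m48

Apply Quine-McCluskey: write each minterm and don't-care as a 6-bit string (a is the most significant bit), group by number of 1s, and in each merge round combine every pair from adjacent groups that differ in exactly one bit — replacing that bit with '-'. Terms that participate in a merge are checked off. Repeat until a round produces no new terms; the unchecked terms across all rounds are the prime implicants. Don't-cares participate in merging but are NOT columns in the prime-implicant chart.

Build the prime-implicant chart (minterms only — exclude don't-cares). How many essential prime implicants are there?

[col 0] 000010*, 000100*, 001001*, 001100*, 010001*, 011000*, 011001*, 011011*, 011100*, 100000*, 100010*, 100101*, 100111*, 101000*, 101010*, 101101*, 110000*, 111010*, 111011*
[col 1] -00010, -11011, 0-1001, 0-1100, 00-100, 01-001, 011-00, 0110-1, 01100-, 1-0000, 1-1010, 10-000*, 10-010*, 10-101, 1000-0*, 1001-1, 1010-0*, 11101-
[col 2] 10-0-0
Prime implicants: -00010, -11011, 0-1001, 0-1100, 00-100, 01-001, 011-00, 0110-1, 01100-, 1-0000, 1-1010, 10-0-0, 10-101, 1001-1, 11101-
PI chart (minterm → PIs covering it):
  2 | -00010  (sole → essential)
  4 | 00-100  (sole → essential)
  9 | 0-1001  (sole → essential)
  12 | 0-1100,00-100
  17 | 01-001  (sole → essential)
  24 | 011-00,01100-
  25 | 0-1001,01-001,0110-1,01100-
  27 | -11011,0110-1
  28 | 0-1100,011-00
  32 | 1-0000,10-0-0
  34 | -00010,10-0-0
  37 | 10-101,1001-1
  39 | 1001-1  (sole → essential)
  42 | 1-1010,10-0-0
  45 | 10-101  (sole → essential)
  58 | 1-1010,11101-
  59 | -11011,11101-
Essential prime implicants: -00010, 0-1001, 00-100, 01-001, 10-101, 1001-1

6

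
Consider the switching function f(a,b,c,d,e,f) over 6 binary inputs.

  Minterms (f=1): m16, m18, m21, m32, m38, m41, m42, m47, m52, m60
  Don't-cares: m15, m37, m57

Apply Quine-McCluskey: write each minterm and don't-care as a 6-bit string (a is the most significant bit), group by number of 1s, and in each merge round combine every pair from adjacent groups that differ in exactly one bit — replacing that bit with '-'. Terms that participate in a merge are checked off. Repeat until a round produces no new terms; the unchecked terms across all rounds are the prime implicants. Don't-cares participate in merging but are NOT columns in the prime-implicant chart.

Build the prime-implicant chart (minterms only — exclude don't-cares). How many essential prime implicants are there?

[col 0] 001111*, 010000*, 010010*, 010101, 100000, 100101, 100110, 101001*, 101010, 101111*, 110100*, 111001*, 111100*
[col 1] -01111, 0100-0, 1-1001, 11-100
Prime implicants: -01111, 0100-0, 010101, 1-1001, 100000, 100101, 100110, 101010, 11-100
PI chart (minterm → PIs covering it):
  16 | 0100-0  (sole → essential)
  18 | 0100-0  (sole → essential)
  21 | 010101  (sole → essential)
  32 | 100000  (sole → essential)
  38 | 100110  (sole → essential)
  41 | 1-1001  (sole → essential)
  42 | 101010  (sole → essential)
  47 | -01111  (sole → essential)
  52 | 11-100  (sole → essential)
  60 | 11-100  (sole → essential)
Essential prime implicants: -01111, 0100-0, 010101, 1-1001, 100000, 100110, 101010, 11-100

8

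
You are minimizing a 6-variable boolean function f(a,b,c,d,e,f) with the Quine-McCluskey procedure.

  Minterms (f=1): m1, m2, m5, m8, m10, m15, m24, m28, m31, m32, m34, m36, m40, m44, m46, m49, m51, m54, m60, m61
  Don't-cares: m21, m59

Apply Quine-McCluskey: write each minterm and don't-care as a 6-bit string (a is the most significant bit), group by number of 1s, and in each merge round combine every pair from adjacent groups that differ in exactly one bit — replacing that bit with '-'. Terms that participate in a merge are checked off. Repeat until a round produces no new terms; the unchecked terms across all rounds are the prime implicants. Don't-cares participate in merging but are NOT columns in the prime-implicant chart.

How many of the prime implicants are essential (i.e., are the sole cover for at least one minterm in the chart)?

7

Round 0: 000001✓ 000010✓ 000101✓ 001000✓ 001010✓ 001111✓ 010101✓ 011000✓ 011100✓ 011111✓ 100000✓ 100010✓ 100100✓ 101000✓ 101100✓ 101110✓ 110001✓ 110011✓ 110110 111011✓ 111100✓ 111101✓
Round 1: -00010 -01000 -11100 0-0101 0-1000 0-1111 00-010 000-01 0010-0 011-00 1-1100 10-000✓ 10-100✓ 100-00✓ 1000-0 101-00✓ 1011-0 11-011 1100-1 11110-
Round 2: 10--00
PIs = {-00010, -01000, -11100, 0-0101, 0-1000, 0-1111, 00-010, 000-01, 0010-0, 011-00, 1-1100, 10--00, 1000-0, 1011-0, 11-011, 1100-1, 110110, 11110-}
Coverage chart:
  m1: 000-01 ←essential
  m2: -00010,00-010
  m5: 0-0101,000-01
  m8: -01000,0-1000,0010-0
  m10: 00-010,0010-0
  m15: 0-1111 ←essential
  m24: 0-1000,011-00
  m28: -11100,011-00
  m31: 0-1111 ←essential
  m32: 10--00,1000-0
  m34: -00010,1000-0
  m36: 10--00 ←essential
  m40: -01000,10--00
  m44: 1-1100,10--00,1011-0
  m46: 1011-0 ←essential
  m49: 1100-1 ←essential
  m51: 11-011,1100-1
  m54: 110110 ←essential
  m60: -11100,1-1100,11110-
  m61: 11110- ←essential
Essential: 0-1111, 000-01, 10--00, 1011-0, 1100-1, 110110, 11110-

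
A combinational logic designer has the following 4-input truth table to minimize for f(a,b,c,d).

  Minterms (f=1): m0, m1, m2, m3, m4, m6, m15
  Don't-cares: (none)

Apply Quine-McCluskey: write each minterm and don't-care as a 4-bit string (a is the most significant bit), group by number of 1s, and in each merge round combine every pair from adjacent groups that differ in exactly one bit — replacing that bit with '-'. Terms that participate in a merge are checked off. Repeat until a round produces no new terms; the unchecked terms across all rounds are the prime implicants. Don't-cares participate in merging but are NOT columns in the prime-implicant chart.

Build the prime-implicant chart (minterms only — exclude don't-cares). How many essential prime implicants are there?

3

size-2^0 implicants → 0000(✓)  0001(✓)  0010(✓)  0011(✓)  0100(✓)  0110(✓)  1111
size-2^1 implicants → 0-00(✓)  0-10(✓)  00-0(✓)  00-1(✓)  000-(✓)  001-(✓)  01-0(✓)
size-2^2 implicants → 0--0  00--
Unchecked terms (primes): 0--0, 00--, 1111
Minterm coverage:
  m0 ⊆ 0--0,00--
  m1 ⊆ 00-- [E]
  m2 ⊆ 0--0,00--
  m3 ⊆ 00-- [E]
  m4 ⊆ 0--0 [E]
  m6 ⊆ 0--0 [E]
  m15 ⊆ 1111 [E]
E = {0--0, 00--, 1111}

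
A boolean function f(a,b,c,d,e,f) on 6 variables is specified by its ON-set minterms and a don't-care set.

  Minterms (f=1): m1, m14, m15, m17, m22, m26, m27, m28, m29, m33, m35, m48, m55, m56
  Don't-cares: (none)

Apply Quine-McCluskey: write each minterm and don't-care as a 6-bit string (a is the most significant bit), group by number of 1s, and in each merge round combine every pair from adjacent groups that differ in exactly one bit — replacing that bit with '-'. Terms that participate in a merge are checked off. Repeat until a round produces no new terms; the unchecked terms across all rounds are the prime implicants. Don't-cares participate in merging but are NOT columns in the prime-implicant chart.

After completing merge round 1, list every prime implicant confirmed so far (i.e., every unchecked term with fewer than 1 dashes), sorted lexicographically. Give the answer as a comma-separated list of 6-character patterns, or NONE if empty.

Round 0: 000001✓ 001110✓ 001111✓ 010001✓ 010110 011010✓ 011011✓ 011100✓ 011101✓ 100001✓ 100011✓ 110000✓ 110111 111000✓
Round 1: -00001 0-0001 00111- 01101- 01110- 1000-1 11-000
PIs = {-00001, 0-0001, 00111-, 010110, 01101-, 01110-, 1000-1, 11-000, 110111}

010110, 110111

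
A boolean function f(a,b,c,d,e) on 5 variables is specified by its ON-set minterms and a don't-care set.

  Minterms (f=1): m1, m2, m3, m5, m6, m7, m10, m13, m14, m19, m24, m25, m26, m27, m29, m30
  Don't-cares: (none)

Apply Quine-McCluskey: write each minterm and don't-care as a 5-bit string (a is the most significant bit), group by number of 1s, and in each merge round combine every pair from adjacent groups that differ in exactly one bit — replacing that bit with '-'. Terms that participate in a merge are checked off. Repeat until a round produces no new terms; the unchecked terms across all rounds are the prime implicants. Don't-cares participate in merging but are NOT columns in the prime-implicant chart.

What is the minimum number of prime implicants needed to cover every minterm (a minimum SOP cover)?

Round 0: 00001✓ 00010✓ 00011✓ 00101✓ 00110✓ 00111✓ 01010✓ 01101✓ 01110✓ 10011✓ 11000✓ 11001✓ 11010✓ 11011✓ 11101✓ 11110✓
Round 1: -0011 -1010✓ -1101 -1110✓ 0-010✓ 0-101 0-110✓ 00-01✓ 00-10✓ 00-11✓ 000-1✓ 0001-✓ 001-1✓ 0011-✓ 01-10✓ 1-011 11-01 11-10✓ 110-0✓ 110-1✓ 1100-✓ 1101-✓
Round 2: -1-10 0--10 00--1 00-1- 110--
PIs = {-0011, -1-10, -1101, 0--10, 0-101, 00--1, 00-1-, 1-011, 11-01, 110--}
Coverage chart:
  m1: 00--1 ←essential
  m2: 0--10,00-1-
  m3: -0011,00--1,00-1-
  m5: 0-101,00--1
  m6: 0--10,00-1-
  m7: 00--1,00-1-
  m10: -1-10,0--10
  m13: -1101,0-101
  m14: -1-10,0--10
  m19: -0011,1-011
  m24: 110-- ←essential
  m25: 11-01,110--
  m26: -1-10,110--
  m27: 1-011,110--
  m29: -1101,11-01
  m30: -1-10 ←essential
Essential: -1-10, 00--1, 110--
Petrick residual → -0011, -1101, 0--10
Min cover (6 terms): b'c'de + bde' + bcd'e + a'de' + a'b'e + abc'

6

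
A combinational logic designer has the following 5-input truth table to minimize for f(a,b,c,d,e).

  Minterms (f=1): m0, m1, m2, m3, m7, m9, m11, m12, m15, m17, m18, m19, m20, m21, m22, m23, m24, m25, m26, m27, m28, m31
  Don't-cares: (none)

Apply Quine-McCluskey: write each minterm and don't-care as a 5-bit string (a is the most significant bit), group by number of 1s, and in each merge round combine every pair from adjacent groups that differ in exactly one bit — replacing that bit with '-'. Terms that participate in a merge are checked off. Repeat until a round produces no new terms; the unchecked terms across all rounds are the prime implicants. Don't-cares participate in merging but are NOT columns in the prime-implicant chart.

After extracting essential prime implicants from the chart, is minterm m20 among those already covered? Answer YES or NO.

[col 0] 00000*, 00001*, 00010*, 00011*, 00111*, 01001*, 01011*, 01100*, 01111*, 10001*, 10010*, 10011*, 10100*, 10101*, 10110*, 10111*, 11000*, 11001*, 11010*, 11011*, 11100*, 11111*
[col 1] -0001*, -0010*, -0011*, -0111*, -1001*, -1011*, -1100, -1111*, 0-001*, 0-011*, 0-111*, 00-11*, 000-0*, 000-1*, 0000-*, 0001-*, 01-11*, 010-1*, 1-001*, 1-010*, 1-011*, 1-100, 1-111*, 10-01*, 10-10*, 10-11*, 100-1*, 1001-*, 101-0*, 101-1*, 1010-*, 1011-*, 11-00, 11-11*, 110-0*, 110-1*, 1100-*, 1101-*
[col 2] --001*, --011*, --111*, -0-11*, -00-1*, -001-, -1-11*, -10-1*, 0--11*, 0-0-1*, 000--, 1--11*, 1-0-1*, 1-01-, 10--1, 10-1-, 101--, 110--
[col 3] ---11, --0-1
Prime implicants: ---11, --0-1, -001-, -1100, 000--, 1-01-, 1-100, 10--1, 10-1-, 101--, 11-00, 110--
PI chart (minterm → PIs covering it):
  0 | 000--  (sole → essential)
  1 | --0-1,000--
  2 | -001-,000--
  3 | ---11,--0-1,-001-,000--
  7 | ---11  (sole → essential)
  9 | --0-1  (sole → essential)
  11 | ---11,--0-1
  12 | -1100  (sole → essential)
  15 | ---11  (sole → essential)
  17 | --0-1,10--1
  18 | -001-,1-01-,10-1-
  19 | ---11,--0-1,-001-,1-01-,10--1,10-1-
  20 | 1-100,101--
  21 | 10--1,101--
  22 | 10-1-,101--
  23 | ---11,10--1,10-1-,101--
  24 | 11-00,110--
  25 | --0-1,110--
  26 | 1-01-,110--
  27 | ---11,--0-1,1-01-,110--
  28 | -1100,1-100,11-00
  31 | ---11  (sole → essential)
Essential prime implicants: ---11, --0-1, -1100, 000--

NO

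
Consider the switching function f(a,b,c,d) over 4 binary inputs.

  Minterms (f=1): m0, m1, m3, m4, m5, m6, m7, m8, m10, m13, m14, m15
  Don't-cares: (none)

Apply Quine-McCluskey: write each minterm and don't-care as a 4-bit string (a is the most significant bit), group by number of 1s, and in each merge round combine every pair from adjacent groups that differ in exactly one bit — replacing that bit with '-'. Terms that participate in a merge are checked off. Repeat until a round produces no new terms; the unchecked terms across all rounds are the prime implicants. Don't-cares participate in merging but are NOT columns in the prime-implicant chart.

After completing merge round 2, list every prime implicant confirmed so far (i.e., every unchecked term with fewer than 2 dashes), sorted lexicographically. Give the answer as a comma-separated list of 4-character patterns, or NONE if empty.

-000, 1-10, 10-0

Round 0: 0000✓ 0001✓ 0011✓ 0100✓ 0101✓ 0110✓ 0111✓ 1000✓ 1010✓ 1101✓ 1110✓ 1111✓
Round 1: -000 -101✓ -110✓ -111✓ 0-00✓ 0-01✓ 0-11✓ 00-1✓ 000-✓ 01-0✓ 01-1✓ 010-✓ 011-✓ 1-10 10-0 11-1✓ 111-✓
Round 2: -1-1 -11- 0--1 0-0- 01--
PIs = {-000, -1-1, -11-, 0--1, 0-0-, 01--, 1-10, 10-0}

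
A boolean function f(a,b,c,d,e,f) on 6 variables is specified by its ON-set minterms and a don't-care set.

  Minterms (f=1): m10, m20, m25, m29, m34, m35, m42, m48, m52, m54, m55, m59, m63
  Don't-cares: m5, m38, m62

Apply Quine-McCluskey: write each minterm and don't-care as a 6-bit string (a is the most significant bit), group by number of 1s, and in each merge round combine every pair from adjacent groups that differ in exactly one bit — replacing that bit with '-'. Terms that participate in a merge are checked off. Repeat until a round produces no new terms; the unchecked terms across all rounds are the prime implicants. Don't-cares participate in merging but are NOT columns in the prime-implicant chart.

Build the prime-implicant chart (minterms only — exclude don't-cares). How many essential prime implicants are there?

7

[col 0] 000101, 001010*, 010100*, 011001*, 011101*, 100010*, 100011*, 100110*, 101010*, 110000*, 110100*, 110110*, 110111*, 111011*, 111110*, 111111*
[col 1] -01010, -10100, 011-01, 1-0110, 10-010, 100-10, 10001-, 11-110*, 11-111*, 110-00, 1101-0, 11011-*, 111-11, 11111-*
[col 2] 11-11-
Prime implicants: -01010, -10100, 000101, 011-01, 1-0110, 10-010, 100-10, 10001-, 11-11-, 110-00, 1101-0, 111-11
PI chart (minterm → PIs covering it):
  10 | -01010  (sole → essential)
  20 | -10100  (sole → essential)
  25 | 011-01  (sole → essential)
  29 | 011-01  (sole → essential)
  34 | 10-010,100-10,10001-
  35 | 10001-  (sole → essential)
  42 | -01010,10-010
  48 | 110-00  (sole → essential)
  52 | -10100,110-00,1101-0
  54 | 1-0110,11-11-,1101-0
  55 | 11-11-  (sole → essential)
  59 | 111-11  (sole → essential)
  63 | 11-11-,111-11
Essential prime implicants: -01010, -10100, 011-01, 10001-, 11-11-, 110-00, 111-11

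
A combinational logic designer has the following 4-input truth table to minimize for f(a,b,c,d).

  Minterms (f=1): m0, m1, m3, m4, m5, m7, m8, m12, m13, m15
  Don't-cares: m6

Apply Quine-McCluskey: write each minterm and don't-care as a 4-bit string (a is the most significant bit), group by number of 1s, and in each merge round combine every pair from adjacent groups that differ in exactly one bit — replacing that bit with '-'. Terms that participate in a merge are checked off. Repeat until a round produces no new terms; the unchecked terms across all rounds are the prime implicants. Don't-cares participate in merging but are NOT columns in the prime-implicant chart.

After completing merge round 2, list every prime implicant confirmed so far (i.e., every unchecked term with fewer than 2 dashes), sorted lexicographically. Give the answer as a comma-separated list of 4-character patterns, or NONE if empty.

NONE

[col 0] 0000*, 0001*, 0011*, 0100*, 0101*, 0110*, 0111*, 1000*, 1100*, 1101*, 1111*
[col 1] -000*, -100*, -101*, -111*, 0-00*, 0-01*, 0-11*, 00-1*, 000-*, 01-0*, 01-1*, 010-*, 011-*, 1-00*, 11-1*, 110-*
[col 2] --00, -1-1, -10-, 0--1, 0-0-, 01--
Prime implicants: --00, -1-1, -10-, 0--1, 0-0-, 01--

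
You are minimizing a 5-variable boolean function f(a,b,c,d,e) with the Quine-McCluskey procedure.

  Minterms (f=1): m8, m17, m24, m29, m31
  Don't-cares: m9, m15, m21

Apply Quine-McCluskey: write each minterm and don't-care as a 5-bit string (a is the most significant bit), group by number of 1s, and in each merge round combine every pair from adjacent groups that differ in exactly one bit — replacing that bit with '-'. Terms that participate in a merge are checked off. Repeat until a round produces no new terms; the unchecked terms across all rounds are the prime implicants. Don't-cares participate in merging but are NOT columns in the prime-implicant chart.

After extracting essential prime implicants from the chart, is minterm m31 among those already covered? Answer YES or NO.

NO

size-2^0 implicants → 01000(✓)  01001(✓)  01111(✓)  10001(✓)  10101(✓)  11000(✓)  11101(✓)  11111(✓)
size-2^1 implicants → -1000  -1111  0100-  1-101  10-01  111-1
Unchecked terms (primes): -1000, -1111, 0100-, 1-101, 10-01, 111-1
Minterm coverage:
  m8 ⊆ -1000,0100-
  m17 ⊆ 10-01 [E]
  m24 ⊆ -1000 [E]
  m29 ⊆ 1-101,111-1
  m31 ⊆ -1111,111-1
E = {-1000, 10-01}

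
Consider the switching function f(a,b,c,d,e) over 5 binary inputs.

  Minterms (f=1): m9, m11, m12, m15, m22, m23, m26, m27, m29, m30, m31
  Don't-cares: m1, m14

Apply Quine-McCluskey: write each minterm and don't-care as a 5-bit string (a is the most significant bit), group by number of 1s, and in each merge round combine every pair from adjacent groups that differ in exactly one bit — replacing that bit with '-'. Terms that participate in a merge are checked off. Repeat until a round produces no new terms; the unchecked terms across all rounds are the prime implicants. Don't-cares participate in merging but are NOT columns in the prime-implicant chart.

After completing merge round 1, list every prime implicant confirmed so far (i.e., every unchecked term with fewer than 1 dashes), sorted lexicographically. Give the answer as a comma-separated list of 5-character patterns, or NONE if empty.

[col 0] 00001*, 01001*, 01011*, 01100*, 01110*, 01111*, 10110*, 10111*, 11010*, 11011*, 11101*, 11110*, 11111*
[col 1] -1011*, -1110*, -1111*, 0-001, 01-11*, 010-1, 011-0, 0111-*, 1-110*, 1-111*, 1011-*, 11-10*, 11-11*, 1101-*, 111-1, 1111-*
[col 2] -1-11, -111-, 1-11-, 11-1-
Prime implicants: -1-11, -111-, 0-001, 010-1, 011-0, 1-11-, 11-1-, 111-1

NONE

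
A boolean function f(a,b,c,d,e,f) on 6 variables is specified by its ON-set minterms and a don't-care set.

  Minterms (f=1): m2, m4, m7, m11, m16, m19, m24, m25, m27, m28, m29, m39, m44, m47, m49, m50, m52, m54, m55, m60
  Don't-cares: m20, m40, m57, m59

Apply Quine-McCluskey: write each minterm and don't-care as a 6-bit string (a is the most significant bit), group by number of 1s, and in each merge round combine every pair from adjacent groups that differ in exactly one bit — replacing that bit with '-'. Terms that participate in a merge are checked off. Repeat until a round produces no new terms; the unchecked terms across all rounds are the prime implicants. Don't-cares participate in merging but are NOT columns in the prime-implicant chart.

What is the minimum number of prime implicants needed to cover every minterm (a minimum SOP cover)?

13

Round 0: 000010 000100✓ 000111✓ 001011✓ 010000✓ 010011✓ 010100✓ 011000✓ 011001✓ 011011✓ 011100✓ 011101✓ 100111✓ 101000✓ 101100✓ 101111✓ 110001✓ 110010✓ 110100✓ 110110✓ 110111✓ 111001✓ 111011✓ 111100✓
Round 1: -00111 -10100✓ -11001✓ -11011✓ -11100✓ 0-0100 0-1011 01-000✓ 01-011 01-100✓ 010-00✓ 011-00✓ 011-01✓ 0110-1✓ 01100-✓ 01110-✓ 1-0111 1-1100 10-111 101-00 11-001 11-100✓ 110-10 1101-0 11011- 1110-1✓
Round 2: -1-100 -110-1 01--00 011-0-
PIs = {-00111, -1-100, -110-1, 0-0100, 0-1011, 000010, 01--00, 01-011, 011-0-, 1-0111, 1-1100, 10-111, 101-00, 11-001, 110-10, 1101-0, 11011-}
Coverage chart:
  m2: 000010 ←essential
  m4: 0-0100 ←essential
  m7: -00111 ←essential
  m11: 0-1011 ←essential
  m16: 01--00 ←essential
  m19: 01-011 ←essential
  m24: 01--00,011-0-
  m25: -110-1,011-0-
  m27: -110-1,0-1011,01-011
  m28: -1-100,01--00,011-0-
  m29: 011-0- ←essential
  m39: -00111,1-0111,10-111
  m44: 1-1100,101-00
  m47: 10-111 ←essential
  m49: 11-001 ←essential
  m50: 110-10 ←essential
  m52: -1-100,1101-0
  m54: 110-10,1101-0,11011-
  m55: 1-0111,11011-
  m60: -1-100,1-1100
Essential: -00111, 0-0100, 0-1011, 000010, 01--00, 01-011, 011-0-, 10-111, 11-001, 110-10
Petrick residual → -1-100, 1-0111, 1-1100
Min cover (13 terms): b'c'def + bde'f' + a'c'de'f' + a'cd'ef + a'b'c'd'ef' + a'be'f' + a'bd'ef + a'bce' + ac'def + acde'f' + ab'def + abd'e'f + abc'ef'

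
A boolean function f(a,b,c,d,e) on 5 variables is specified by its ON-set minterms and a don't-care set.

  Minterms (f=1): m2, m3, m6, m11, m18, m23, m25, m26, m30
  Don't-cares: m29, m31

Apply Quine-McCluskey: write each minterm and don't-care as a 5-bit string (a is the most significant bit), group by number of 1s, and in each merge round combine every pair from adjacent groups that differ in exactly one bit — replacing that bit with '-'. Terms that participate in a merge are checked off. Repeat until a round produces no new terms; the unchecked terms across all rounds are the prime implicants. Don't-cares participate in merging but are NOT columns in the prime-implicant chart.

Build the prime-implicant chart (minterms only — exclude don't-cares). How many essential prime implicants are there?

[col 0] 00010*, 00011*, 00110*, 01011*, 10010*, 10111*, 11001*, 11010*, 11101*, 11110*, 11111*
[col 1] -0010, 0-011, 00-10, 0001-, 1-010, 1-111, 11-01, 11-10, 111-1, 1111-
Prime implicants: -0010, 0-011, 00-10, 0001-, 1-010, 1-111, 11-01, 11-10, 111-1, 1111-
PI chart (minterm → PIs covering it):
  2 | -0010,00-10,0001-
  3 | 0-011,0001-
  6 | 00-10  (sole → essential)
  11 | 0-011  (sole → essential)
  18 | -0010,1-010
  23 | 1-111  (sole → essential)
  25 | 11-01  (sole → essential)
  26 | 1-010,11-10
  30 | 11-10,1111-
Essential prime implicants: 0-011, 00-10, 1-111, 11-01

4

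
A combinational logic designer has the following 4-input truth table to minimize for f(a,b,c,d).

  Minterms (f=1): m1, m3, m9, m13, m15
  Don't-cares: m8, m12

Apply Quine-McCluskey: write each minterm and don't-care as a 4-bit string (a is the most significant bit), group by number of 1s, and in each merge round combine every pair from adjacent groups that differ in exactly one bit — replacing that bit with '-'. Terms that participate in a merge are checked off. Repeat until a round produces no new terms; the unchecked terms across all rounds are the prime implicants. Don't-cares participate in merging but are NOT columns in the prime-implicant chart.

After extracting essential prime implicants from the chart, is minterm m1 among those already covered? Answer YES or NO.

YES

[col 0] 0001*, 0011*, 1000*, 1001*, 1100*, 1101*, 1111*
[col 1] -001, 00-1, 1-00*, 1-01*, 100-*, 11-1, 110-*
[col 2] 1-0-
Prime implicants: -001, 00-1, 1-0-, 11-1
PI chart (minterm → PIs covering it):
  1 | -001,00-1
  3 | 00-1  (sole → essential)
  9 | -001,1-0-
  13 | 1-0-,11-1
  15 | 11-1  (sole → essential)
Essential prime implicants: 00-1, 11-1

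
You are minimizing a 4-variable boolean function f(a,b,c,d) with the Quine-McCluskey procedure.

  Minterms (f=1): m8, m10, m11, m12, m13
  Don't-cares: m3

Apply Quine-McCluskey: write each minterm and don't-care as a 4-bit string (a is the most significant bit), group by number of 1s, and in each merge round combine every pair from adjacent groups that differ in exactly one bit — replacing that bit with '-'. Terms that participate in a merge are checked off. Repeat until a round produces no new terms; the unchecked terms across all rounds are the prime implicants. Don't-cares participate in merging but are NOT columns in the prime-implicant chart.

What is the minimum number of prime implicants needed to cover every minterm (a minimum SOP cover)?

3

Round 0: 0011✓ 1000✓ 1010✓ 1011✓ 1100✓ 1101✓
Round 1: -011 1-00 10-0 101- 110-
PIs = {-011, 1-00, 10-0, 101-, 110-}
Coverage chart:
  m8: 1-00,10-0
  m10: 10-0,101-
  m11: -011,101-
  m12: 1-00,110-
  m13: 110- ←essential
Essential: 110-
Petrick residual → -011, 10-0
Min cover (3 terms): b'cd + ab'd' + abc'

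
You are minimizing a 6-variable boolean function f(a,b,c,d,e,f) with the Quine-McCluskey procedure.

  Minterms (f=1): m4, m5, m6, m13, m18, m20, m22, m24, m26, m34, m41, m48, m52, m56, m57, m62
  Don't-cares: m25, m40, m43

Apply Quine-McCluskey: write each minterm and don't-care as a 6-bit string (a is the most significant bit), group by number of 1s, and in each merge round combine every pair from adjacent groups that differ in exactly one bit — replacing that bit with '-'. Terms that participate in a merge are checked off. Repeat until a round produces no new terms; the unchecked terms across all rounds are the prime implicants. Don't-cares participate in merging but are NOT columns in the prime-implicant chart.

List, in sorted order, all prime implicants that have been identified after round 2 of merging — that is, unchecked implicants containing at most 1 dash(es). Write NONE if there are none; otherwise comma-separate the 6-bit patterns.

size-2^0 implicants → 000100(✓)  000101(✓)  000110(✓)  001101(✓)  010010(✓)  010100(✓)  010110(✓)  011000(✓)  011001(✓)  011010(✓)  100010  101000(✓)  101001(✓)  101011(✓)  110000(✓)  110100(✓)  111000(✓)  111001(✓)  111110
size-2^1 implicants → -10100  -11000(✓)  -11001(✓)  0-0100(✓)  0-0110(✓)  00-101  0001-0(✓)  00010-  01-010  010-10  0101-0(✓)  0110-0  01100-(✓)  1-1000(✓)  1-1001(✓)  1010-1  10100-(✓)  11-000  110-00  11100-(✓)
size-2^2 implicants → -1100-  0-01-0  1-100-
Unchecked terms (primes): -10100, -1100-, 0-01-0, 00-101, 00010-, 01-010, 010-10, 0110-0, 1-100-, 100010, 1010-1, 11-000, 110-00, 111110

-10100, 00-101, 00010-, 01-010, 010-10, 0110-0, 100010, 1010-1, 11-000, 110-00, 111110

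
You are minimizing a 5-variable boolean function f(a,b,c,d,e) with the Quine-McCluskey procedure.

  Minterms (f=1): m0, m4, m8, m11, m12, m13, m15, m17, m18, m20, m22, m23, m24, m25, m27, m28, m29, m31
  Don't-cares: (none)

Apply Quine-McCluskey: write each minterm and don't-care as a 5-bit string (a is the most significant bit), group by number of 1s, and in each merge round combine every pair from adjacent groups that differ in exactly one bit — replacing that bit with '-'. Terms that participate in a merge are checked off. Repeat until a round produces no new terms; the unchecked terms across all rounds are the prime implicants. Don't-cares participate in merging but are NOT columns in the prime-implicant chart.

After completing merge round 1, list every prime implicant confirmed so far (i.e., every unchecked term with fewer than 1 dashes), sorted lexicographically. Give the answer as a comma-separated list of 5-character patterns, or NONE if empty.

size-2^0 implicants → 00000(✓)  00100(✓)  01000(✓)  01011(✓)  01100(✓)  01101(✓)  01111(✓)  10001(✓)  10010(✓)  10100(✓)  10110(✓)  10111(✓)  11000(✓)  11001(✓)  11011(✓)  11100(✓)  11101(✓)  11111(✓)
size-2^1 implicants → -0100(✓)  -1000(✓)  -1011(✓)  -1100(✓)  -1101(✓)  -1111(✓)  0-000(✓)  0-100(✓)  00-00(✓)  01-00(✓)  01-11(✓)  011-1(✓)  0110-(✓)  1-001  1-100(✓)  1-111  10-10  101-0  1011-  11-00(✓)  11-01(✓)  11-11(✓)  110-1(✓)  1100-(✓)  111-1(✓)  1110-(✓)
size-2^2 implicants → --100  -1-00  -1-11  -11-1  -110-  0--00  11--1  11-0-
Unchecked terms (primes): --100, -1-00, -1-11, -11-1, -110-, 0--00, 1-001, 1-111, 10-10, 101-0, 1011-, 11--1, 11-0-

NONE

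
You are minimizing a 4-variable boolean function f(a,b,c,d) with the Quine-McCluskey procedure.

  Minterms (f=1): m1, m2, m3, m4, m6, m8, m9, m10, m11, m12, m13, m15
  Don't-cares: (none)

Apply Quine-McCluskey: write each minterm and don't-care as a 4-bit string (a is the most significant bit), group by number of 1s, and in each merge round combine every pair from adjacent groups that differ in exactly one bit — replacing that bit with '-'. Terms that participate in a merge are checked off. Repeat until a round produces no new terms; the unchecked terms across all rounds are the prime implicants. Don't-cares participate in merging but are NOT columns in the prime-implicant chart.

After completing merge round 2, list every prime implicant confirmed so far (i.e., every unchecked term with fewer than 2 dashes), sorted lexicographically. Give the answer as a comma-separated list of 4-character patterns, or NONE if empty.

-100, 0-10, 01-0

size-2^0 implicants → 0001(✓)  0010(✓)  0011(✓)  0100(✓)  0110(✓)  1000(✓)  1001(✓)  1010(✓)  1011(✓)  1100(✓)  1101(✓)  1111(✓)
size-2^1 implicants → -001(✓)  -010(✓)  -011(✓)  -100  0-10  00-1(✓)  001-(✓)  01-0  1-00(✓)  1-01(✓)  1-11(✓)  10-0(✓)  10-1(✓)  100-(✓)  101-(✓)  11-1(✓)  110-(✓)
size-2^2 implicants → -0-1  -01-  1--1  1-0-  10--
Unchecked terms (primes): -0-1, -01-, -100, 0-10, 01-0, 1--1, 1-0-, 10--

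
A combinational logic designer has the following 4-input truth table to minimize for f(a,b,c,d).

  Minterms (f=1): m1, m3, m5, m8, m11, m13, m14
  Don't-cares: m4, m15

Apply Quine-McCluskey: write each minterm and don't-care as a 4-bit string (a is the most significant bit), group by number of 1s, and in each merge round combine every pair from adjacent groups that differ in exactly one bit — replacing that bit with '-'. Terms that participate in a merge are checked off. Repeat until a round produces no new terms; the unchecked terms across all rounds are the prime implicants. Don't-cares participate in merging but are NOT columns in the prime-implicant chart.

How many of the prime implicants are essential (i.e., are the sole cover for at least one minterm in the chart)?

size-2^0 implicants → 0001(✓)  0011(✓)  0100(✓)  0101(✓)  1000  1011(✓)  1101(✓)  1110(✓)  1111(✓)
size-2^1 implicants → -011  -101  0-01  00-1  010-  1-11  11-1  111-
Unchecked terms (primes): -011, -101, 0-01, 00-1, 010-, 1-11, 1000, 11-1, 111-
Minterm coverage:
  m1 ⊆ 0-01,00-1
  m3 ⊆ -011,00-1
  m5 ⊆ -101,0-01,010-
  m8 ⊆ 1000 [E]
  m11 ⊆ -011,1-11
  m13 ⊆ -101,11-1
  m14 ⊆ 111- [E]
E = {1000, 111-}

2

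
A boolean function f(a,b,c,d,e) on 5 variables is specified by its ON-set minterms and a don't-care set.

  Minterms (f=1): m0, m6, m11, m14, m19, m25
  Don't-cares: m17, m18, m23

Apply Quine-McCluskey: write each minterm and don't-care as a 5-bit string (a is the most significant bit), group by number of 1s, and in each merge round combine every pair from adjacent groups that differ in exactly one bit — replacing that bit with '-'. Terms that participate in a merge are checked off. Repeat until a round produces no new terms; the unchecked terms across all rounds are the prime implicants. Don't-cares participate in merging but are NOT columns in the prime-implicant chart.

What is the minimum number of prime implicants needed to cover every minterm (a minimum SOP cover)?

Round 0: 00000 00110✓ 01011 01110✓ 10001✓ 10010✓ 10011✓ 10111✓ 11001✓
Round 1: 0-110 1-001 10-11 100-1 1001-
PIs = {0-110, 00000, 01011, 1-001, 10-11, 100-1, 1001-}
Coverage chart:
  m0: 00000 ←essential
  m6: 0-110 ←essential
  m11: 01011 ←essential
  m14: 0-110 ←essential
  m19: 10-11,100-1,1001-
  m25: 1-001 ←essential
Essential: 0-110, 00000, 01011, 1-001
Petrick residual → 10-11
Min cover (5 terms): a'cde' + a'b'c'd'e' + a'bc'de + ac'd'e + ab'de

5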